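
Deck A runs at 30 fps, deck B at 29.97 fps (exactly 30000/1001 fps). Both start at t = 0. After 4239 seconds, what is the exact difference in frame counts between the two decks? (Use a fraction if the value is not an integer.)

127170/1001 frames

A emits 30 × 4239 = 127170 frames; B emits 30000/1001 × 4239 = 127170000/1001.
Difference = 127170/1001 frames (≈ 127.0430); B is behind A.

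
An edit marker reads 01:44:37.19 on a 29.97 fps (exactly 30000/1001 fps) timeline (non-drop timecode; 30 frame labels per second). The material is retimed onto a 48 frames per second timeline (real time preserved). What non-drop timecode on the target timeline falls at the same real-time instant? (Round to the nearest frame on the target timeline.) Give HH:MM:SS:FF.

Source frame index: (1×3600 + 44×60 + 37) × 30 + 19 = 188329.
Real time: 188329 / (30000/1001) = 188517329/30000 s.
Target frame: (188517329/30000) × (48) = 188517329/625 ≈ 301627.726 → 301628.
At 48 labels/s: frame 301628 → 01:44:43:44.

01:44:43:44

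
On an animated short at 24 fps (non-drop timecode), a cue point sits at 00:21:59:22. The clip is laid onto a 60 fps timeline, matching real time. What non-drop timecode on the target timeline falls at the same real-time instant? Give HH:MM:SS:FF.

00:21:59:55

Source frame index: (0×3600 + 21×60 + 59) × 24 + 22 = 31678.
Real time: 31678 / (24) = 15839/12 s.
Target frame: (15839/12) × (60) = 79195.
At 60 labels/s: frame 79195 → 00:21:59:55.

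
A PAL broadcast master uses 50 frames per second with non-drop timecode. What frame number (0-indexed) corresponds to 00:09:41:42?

29092

Total seconds to the label: (0 × 3600 + 9 × 60 + 41) = 581.
Frame index = 581 × 50 + 42 = 29092.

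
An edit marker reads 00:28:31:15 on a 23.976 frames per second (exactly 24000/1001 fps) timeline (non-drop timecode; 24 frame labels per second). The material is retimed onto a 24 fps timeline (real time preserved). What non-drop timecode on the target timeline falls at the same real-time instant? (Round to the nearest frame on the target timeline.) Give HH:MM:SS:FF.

Source frame index: (0×3600 + 28×60 + 31) × 24 + 15 = 41079.
Real time: 41079 / (24000/1001) = 13706693/8000 s.
Target frame: (13706693/8000) × (24) = 41120079/1000 ≈ 41120.079 → 41120.
At 24 labels/s: frame 41120 → 00:28:33:08.

00:28:33:08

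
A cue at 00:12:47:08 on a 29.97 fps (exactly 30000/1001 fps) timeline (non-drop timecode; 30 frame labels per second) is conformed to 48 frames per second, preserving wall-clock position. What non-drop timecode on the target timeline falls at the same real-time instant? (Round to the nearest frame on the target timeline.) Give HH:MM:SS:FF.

Source frame index: (0×3600 + 12×60 + 47) × 30 + 8 = 23018.
Real time: 23018 / (30000/1001) = 11520509/15000 s.
Target frame: (11520509/15000) × (48) = 23041018/625 ≈ 36865.629 → 36866.
At 48 labels/s: frame 36866 → 00:12:48:02.

00:12:48:02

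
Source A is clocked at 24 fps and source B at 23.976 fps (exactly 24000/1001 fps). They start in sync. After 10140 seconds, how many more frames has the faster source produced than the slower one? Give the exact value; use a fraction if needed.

18720/77 frames

A emits 24 × 10140 = 243360 frames; B emits 24000/1001 × 10140 = 18720000/77.
Difference = 18720/77 frames (≈ 243.1169); B is behind A.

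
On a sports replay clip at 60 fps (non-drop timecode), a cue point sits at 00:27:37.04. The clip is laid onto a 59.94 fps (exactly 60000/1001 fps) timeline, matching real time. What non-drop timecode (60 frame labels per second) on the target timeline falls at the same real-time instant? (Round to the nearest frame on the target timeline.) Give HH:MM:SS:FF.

00:27:35:25

Source frame index: (0×3600 + 27×60 + 37) × 60 + 4 = 99424.
Real time: 99424 / (60) = 24856/15 s.
Target frame: (24856/15) × (60000/1001) = 7648000/77 ≈ 99324.675 → 99325.
At 60 labels/s: frame 99325 → 00:27:35:25.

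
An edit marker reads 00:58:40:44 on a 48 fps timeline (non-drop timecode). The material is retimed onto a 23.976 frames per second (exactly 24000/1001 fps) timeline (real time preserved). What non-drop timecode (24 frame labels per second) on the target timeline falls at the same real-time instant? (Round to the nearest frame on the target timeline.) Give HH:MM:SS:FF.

Source frame index: (0×3600 + 58×60 + 40) × 48 + 44 = 169004.
Real time: 169004 / (48) = 42251/12 s.
Target frame: (42251/12) × (24000/1001) = 7682000/91 ≈ 84417.582 → 84418.
At 24 labels/s: frame 84418 → 00:58:37:10.

00:58:37:10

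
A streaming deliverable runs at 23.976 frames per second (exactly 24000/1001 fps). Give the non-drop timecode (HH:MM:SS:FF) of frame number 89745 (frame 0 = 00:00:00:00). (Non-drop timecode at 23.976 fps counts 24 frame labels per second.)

01:02:19:09

89745 ÷ 24 = 3739 full seconds, remainder 9 frames.
3739 s = 1 h 2 min 19 s.
Timecode: 01:02:19:09.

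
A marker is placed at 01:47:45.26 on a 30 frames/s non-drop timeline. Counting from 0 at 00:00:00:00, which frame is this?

Total seconds to the label: (1 × 3600 + 47 × 60 + 45) = 6465.
Frame index = 6465 × 30 + 26 = 193976.

frame 193976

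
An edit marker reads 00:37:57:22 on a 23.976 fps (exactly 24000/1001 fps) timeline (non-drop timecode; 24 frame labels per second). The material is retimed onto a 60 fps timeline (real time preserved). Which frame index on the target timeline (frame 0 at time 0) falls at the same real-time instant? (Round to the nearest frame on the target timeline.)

Source frame index: (0×3600 + 37×60 + 57) × 24 + 22 = 54670.
Real time: 54670 / (24000/1001) = 5472467/2400 s.
Target frame: (5472467/2400) × (60) = 5472467/40 ≈ 136811.675 → 136812.

frame 136812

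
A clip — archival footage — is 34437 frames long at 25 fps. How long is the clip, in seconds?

Running time = 34437 / (25) = 1377.48 s.

1377.48 seconds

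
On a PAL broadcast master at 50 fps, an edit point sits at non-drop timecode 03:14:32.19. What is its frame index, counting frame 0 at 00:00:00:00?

Total seconds to the label: (3 × 3600 + 14 × 60 + 32) = 11672.
Frame index = 11672 × 50 + 19 = 583619.

frame 583619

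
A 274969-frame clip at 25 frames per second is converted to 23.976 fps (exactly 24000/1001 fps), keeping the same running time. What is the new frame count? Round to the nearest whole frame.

Frames at target rate = 274969 × (24000/1001) / (25) = 263970240/1001 ≈ 263706.533.
Nearest whole frame: 263707.

263707 frames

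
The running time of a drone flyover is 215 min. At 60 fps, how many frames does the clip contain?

215 min = 12900 s.
Frames = 12900 × 60 = 774000.

774000 frames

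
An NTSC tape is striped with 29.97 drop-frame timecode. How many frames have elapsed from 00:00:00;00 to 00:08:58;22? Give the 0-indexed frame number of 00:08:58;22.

Complete 10-minute blocks: 0, each 17982 frames → 0.
Remaining 8 whole minutes in the current block: 1800 + 7 × 1798 = 14386 frames.
Within the current minute: 58 × 30 + 22 − 2 = 1760 (labels ;00/;01 skipped at this minute). Total = 0 + 14386 + 1760 = 16146.

16146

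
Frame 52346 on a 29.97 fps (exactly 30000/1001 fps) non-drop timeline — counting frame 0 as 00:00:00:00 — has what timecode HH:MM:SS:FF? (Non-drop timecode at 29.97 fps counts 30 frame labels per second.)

00:29:04:26

52346 ÷ 30 = 1744 full seconds, remainder 26 frames.
1744 s = 0 h 29 min 4 s.
Timecode: 00:29:04:26.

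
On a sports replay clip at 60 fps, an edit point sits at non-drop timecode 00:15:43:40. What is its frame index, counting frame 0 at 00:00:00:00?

56620

Total seconds to the label: (0 × 3600 + 15 × 60 + 43) = 943.
Frame index = 943 × 60 + 40 = 56620.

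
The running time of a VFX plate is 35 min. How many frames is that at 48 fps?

100800 frames

35 min = 2100 s.
Frames = 2100 × 48 = 100800.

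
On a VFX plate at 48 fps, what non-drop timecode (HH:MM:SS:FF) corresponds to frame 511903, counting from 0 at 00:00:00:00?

511903 ÷ 48 = 10664 full seconds, remainder 31 frames.
10664 s = 2 h 57 min 44 s.
Timecode: 02:57:44:31.

02:57:44:31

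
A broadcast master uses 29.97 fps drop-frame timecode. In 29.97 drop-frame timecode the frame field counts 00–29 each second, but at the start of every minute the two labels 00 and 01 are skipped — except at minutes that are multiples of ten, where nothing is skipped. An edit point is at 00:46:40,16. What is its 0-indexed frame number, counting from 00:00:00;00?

As if non-drop at 30 labels/s: (0 × 3600 + 46 × 60 + 40) × 30 + 16 = 84016.
Minute boundaries passed: 46; those not divisible by 10: 46 − 4 = 42; dropped labels = 2 × 42 = 84.
Actual frame index = 84016 − 84 = 83932.

83932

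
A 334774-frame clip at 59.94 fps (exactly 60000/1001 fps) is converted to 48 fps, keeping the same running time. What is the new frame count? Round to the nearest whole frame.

268087 frames

Frames at target rate = 334774 × (48) / (60000/1001) = 167554387/625 ≈ 268087.019.
Nearest whole frame: 268087.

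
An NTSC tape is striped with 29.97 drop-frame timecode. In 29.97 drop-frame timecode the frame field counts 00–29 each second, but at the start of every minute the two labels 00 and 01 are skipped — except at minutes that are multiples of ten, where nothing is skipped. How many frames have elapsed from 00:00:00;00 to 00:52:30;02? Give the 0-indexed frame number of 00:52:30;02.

94408

Complete 10-minute blocks: 5, each 17982 frames → 89910.
Remaining 2 whole minutes in the current block: 1800 + 1 × 1798 = 3598 frames.
Within the current minute: 30 × 30 + 2 − 2 = 900 (labels ;00/;01 skipped at this minute). Total = 89910 + 3598 + 900 = 94408.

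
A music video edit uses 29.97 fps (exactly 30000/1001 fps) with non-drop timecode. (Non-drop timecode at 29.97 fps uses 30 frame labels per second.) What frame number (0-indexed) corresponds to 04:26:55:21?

480471

Total seconds to the label: (4 × 3600 + 26 × 60 + 55) = 16015.
Frame index = 16015 × 30 + 21 = 480471.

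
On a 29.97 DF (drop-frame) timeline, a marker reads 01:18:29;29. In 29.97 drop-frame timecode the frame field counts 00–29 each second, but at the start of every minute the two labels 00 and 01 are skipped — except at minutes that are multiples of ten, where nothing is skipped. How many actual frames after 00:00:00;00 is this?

141157

As if non-drop at 30 labels/s: (1 × 3600 + 18 × 60 + 29) × 30 + 29 = 141299.
Minute boundaries passed: 78; those not divisible by 10: 78 − 7 = 71; dropped labels = 2 × 71 = 142.
Actual frame index = 141299 − 142 = 141157.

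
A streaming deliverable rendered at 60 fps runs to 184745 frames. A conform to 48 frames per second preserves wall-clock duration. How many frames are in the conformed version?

Target frames = source frames × (target rate / source rate) = 184745 × (48)/(60) = 184745 × 4/5 = 147796.

147796 frames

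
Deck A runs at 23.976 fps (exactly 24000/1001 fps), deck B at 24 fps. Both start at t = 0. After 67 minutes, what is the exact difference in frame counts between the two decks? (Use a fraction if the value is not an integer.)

67 min = 4020 s.
A emits 24000/1001 × 4020 = 96480000/1001 frames; B emits 24 × 4020 = 96480.
Difference = 96480/1001 frames (≈ 96.3836); B is ahead of A.

96480/1001 frames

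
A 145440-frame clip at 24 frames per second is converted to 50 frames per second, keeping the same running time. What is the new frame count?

Frames at target rate = 145440 × (50) / (24) = 303000.

303000 frames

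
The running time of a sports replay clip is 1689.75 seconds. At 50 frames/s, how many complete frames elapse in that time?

Frames = 1689.75 × 50 = 168975/2 ≈ 84487.5000.
Complete frames: 84487.

84487 frames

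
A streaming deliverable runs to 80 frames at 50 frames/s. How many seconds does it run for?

Running time = 80 / (50) = 1.6 s.

1.6 seconds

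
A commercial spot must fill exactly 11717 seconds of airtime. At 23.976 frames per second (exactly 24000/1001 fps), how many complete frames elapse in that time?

Frames = 11717 × 24000/1001 = 281208000/1001 ≈ 280927.0729.
Complete frames: 280927.

280927 frames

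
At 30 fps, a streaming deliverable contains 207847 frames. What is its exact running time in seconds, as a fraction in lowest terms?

Running time = 207847 ÷ (30) = 207847 × 1/30 = 207847/30 s.

207847/30 seconds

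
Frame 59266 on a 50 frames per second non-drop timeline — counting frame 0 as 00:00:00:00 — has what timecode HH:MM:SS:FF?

00:19:45:16

59266 ÷ 50 = 1185 full seconds, remainder 16 frames.
1185 s = 0 h 19 min 45 s.
Timecode: 00:19:45:16.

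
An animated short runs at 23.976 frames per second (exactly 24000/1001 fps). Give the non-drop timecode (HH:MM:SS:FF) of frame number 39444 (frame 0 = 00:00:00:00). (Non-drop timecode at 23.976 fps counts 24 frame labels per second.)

39444 ÷ 24 = 1643 full seconds, remainder 12 frames.
1643 s = 0 h 27 min 23 s.
Timecode: 00:27:23:12.

00:27:23:12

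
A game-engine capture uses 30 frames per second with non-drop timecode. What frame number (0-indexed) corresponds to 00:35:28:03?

Total seconds to the label: (0 × 3600 + 35 × 60 + 28) = 2128.
Frame index = 2128 × 30 + 3 = 63843.

63843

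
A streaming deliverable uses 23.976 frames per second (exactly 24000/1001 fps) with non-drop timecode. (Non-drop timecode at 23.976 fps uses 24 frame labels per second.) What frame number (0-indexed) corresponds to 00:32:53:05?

Total seconds to the label: (0 × 3600 + 32 × 60 + 53) = 1973.
Frame index = 1973 × 24 + 5 = 47357.

47357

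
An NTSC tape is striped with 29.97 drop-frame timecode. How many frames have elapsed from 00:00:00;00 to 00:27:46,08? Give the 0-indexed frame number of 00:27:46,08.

49938

Complete 10-minute blocks: 2, each 17982 frames → 35964.
Remaining 7 whole minutes in the current block: 1800 + 6 × 1798 = 12588 frames.
Within the current minute: 46 × 30 + 8 − 2 = 1386 (labels ;00/;01 skipped at this minute). Total = 35964 + 12588 + 1386 = 49938.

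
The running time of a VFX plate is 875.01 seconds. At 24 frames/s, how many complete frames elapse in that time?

21000 frames

Frames = 875.01 × 24 = 525006/25 ≈ 21000.2400.
Complete frames: 21000.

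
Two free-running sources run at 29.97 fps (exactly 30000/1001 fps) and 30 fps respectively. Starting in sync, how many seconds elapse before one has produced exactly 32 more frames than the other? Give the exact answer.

16016/15 seconds

The gap grows by |30 − 30000/1001| = 30/1001 frames per second.
Time for a 32-frame gap: 32 ÷ (30/1001) = 16016/15 s.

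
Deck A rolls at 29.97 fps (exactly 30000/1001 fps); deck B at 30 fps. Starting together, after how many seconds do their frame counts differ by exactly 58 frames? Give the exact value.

The gap grows by |30 − 30000/1001| = 30/1001 frames per second.
Time for a 58-frame gap: 58 ÷ (30/1001) = 29029/15 s.

29029/15 seconds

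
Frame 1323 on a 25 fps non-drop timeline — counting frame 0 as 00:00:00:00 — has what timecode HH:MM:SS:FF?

00:00:52:23

1323 ÷ 25 = 52 full seconds, remainder 23 frames.
52 s = 0 h 0 min 52 s.
Timecode: 00:00:52:23.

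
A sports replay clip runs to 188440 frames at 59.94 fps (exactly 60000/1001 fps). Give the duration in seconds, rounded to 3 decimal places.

Running time = 188440 × 1001/60000 = 4715711/1500 s ≈ 3143.807 s.

3143.807 seconds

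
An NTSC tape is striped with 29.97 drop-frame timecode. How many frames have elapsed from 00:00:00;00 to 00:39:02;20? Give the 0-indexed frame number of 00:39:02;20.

70208

As if non-drop at 30 labels/s: (0 × 3600 + 39 × 60 + 2) × 30 + 20 = 70280.
Minute boundaries passed: 39; those not divisible by 10: 39 − 3 = 36; dropped labels = 2 × 36 = 72.
Actual frame index = 70280 − 72 = 70208.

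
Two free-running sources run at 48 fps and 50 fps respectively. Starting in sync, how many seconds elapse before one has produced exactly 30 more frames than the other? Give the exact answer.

15 seconds

The gap grows by |50 − 48| = 2 frames per second.
Time for a 30-frame gap: 30 ÷ (2) = 15 s.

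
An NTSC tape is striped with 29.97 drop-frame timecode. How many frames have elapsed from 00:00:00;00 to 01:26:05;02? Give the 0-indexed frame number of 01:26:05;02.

154796

As if non-drop at 30 labels/s: (1 × 3600 + 26 × 60 + 5) × 30 + 2 = 154952.
Minute boundaries passed: 86; those not divisible by 10: 86 − 8 = 78; dropped labels = 2 × 78 = 156.
Actual frame index = 154952 − 156 = 154796.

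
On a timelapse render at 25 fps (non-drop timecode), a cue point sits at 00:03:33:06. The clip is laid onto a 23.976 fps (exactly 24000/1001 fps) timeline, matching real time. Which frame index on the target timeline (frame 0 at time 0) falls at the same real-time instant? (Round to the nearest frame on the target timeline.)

Source frame index: (0×3600 + 3×60 + 33) × 25 + 6 = 5331.
Real time: 5331 / (25) = 5331/25 s.
Target frame: (5331/25) × (24000/1001) = 5117760/1001 ≈ 5112.647 → 5113.

frame 5113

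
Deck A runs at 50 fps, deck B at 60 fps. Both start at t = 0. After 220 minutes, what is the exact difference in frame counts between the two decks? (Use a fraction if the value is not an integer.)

220 min = 13200 s.
A emits 50 × 13200 = 660000 frames; B emits 60 × 13200 = 792000.
Difference = 132000 frames; B is ahead of A.

132000 frames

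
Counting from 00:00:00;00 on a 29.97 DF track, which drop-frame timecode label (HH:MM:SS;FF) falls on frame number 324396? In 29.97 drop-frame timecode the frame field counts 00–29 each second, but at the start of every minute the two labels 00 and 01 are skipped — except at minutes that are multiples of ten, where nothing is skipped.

03:00:24;00

Each 10-minute DF block holds 10 × 60 × 30 − 9 × 2 = 17982 frames. 324396 ÷ 17982 → 18 full blocks, remainder 720.
Within the partial block the first minute is 1800 frames and each further minute 1798, so 0 further minute boundaries passed. Total skipped labels = 18 × 18 + 2 × 0 = 324.
Non-drop label index = 324396 + 324 = 324720; at 30 labels/s that is 03:00:24:00, i.e. DF 03:00:24;00.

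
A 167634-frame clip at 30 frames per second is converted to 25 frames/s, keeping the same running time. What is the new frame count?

Target frames = source frames × (target rate / source rate) = 167634 × (25)/(30) = 167634 × 5/6 = 139695.

139695 frames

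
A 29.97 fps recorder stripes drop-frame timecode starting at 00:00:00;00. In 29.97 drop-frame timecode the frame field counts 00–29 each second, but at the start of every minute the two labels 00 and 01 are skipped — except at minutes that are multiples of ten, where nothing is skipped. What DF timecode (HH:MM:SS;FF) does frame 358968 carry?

Ten DF minutes hold 17982 frames, so frame 358968 lies in block 19 (frames 341658–359639) with 17310 frames into that block.
The block's first minute is 1800 frames and the rest 1798 each; 17310 frames reaches minute 9, so 19 × 18 + 9 × 2 = 360 labels have been skipped so far.
Adding those back, label number 358968 + 360 = 359328 at 30 labels/s is 11977 s + 18 f = 3 h 19 min 37 s frame 18, i.e. 03:19:37;18.

03:19:37;18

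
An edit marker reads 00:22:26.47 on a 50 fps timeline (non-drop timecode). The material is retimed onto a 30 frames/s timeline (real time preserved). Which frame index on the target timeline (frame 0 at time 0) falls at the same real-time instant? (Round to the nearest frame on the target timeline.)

frame 40408

Source frame index: (0×3600 + 22×60 + 26) × 50 + 47 = 67347.
Real time: 67347 / (50) = 67347/50 s.
Target frame: (67347/50) × (30) = 202041/5 ≈ 40408.200 → 40408.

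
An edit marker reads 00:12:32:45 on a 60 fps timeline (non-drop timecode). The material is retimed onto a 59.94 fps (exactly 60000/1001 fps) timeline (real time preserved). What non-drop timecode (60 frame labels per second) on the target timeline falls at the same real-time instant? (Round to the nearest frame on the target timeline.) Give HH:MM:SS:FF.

Source frame index: (0×3600 + 12×60 + 32) × 60 + 45 = 45165.
Real time: 45165 / (60) = 3011/4 s.
Target frame: (3011/4) × (60000/1001) = 45165000/1001 ≈ 45119.880 → 45120.
At 60 labels/s: frame 45120 → 00:12:32:00.

00:12:32:00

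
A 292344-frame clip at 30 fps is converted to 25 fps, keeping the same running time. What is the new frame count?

243620 frames

Frames at target rate = 292344 × (25) / (30) = 243620.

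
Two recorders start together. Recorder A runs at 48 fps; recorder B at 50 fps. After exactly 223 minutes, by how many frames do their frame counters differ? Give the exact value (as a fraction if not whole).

223 min = 13380 s.
A emits 48 × 13380 = 642240 frames; B emits 50 × 13380 = 669000.
Difference = 26760 frames; B is ahead of A.

26760 frames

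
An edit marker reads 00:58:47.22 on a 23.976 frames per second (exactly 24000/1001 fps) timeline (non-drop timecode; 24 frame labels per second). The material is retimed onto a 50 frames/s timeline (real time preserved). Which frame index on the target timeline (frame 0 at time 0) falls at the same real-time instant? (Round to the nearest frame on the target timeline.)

frame 176572

Source frame index: (0×3600 + 58×60 + 47) × 24 + 22 = 84670.
Real time: 84670 / (24000/1001) = 8475467/2400 s.
Target frame: (8475467/2400) × (50) = 8475467/48 ≈ 176572.229 → 176572.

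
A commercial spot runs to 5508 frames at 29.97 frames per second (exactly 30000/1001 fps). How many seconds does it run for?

183.7836 seconds

Running time = 5508 / (30000/1001) = 183.7836 s.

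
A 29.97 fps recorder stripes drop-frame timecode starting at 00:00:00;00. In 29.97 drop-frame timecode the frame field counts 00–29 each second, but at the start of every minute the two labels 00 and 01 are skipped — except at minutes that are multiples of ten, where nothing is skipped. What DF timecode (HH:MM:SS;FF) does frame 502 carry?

00:00:16;22

Ten DF minutes hold 17982 frames, so frame 502 lies in block 0 (frames 0–17981) with 502 frames into that block.
The block's first minute is 1800 frames and the rest 1798 each; 502 frames reaches minute 0, so 0 × 18 + 0 × 2 = 0 labels have been skipped so far.
Adding those back, label number 502 + 0 = 502 at 30 labels/s is 16 s + 22 f = 0 h 0 min 16 s frame 22, i.e. 00:00:16;22.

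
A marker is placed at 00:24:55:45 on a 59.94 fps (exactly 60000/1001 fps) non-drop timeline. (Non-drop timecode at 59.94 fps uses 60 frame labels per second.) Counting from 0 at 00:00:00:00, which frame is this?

89745

Total seconds to the label: (0 × 3600 + 24 × 60 + 55) = 1495.
Frame index = 1495 × 60 + 45 = 89745.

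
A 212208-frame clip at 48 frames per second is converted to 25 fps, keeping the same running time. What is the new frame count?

Target frames = source frames × (target rate / source rate) = 212208 × (25)/(48) = 212208 × 25/48 = 110525.

110525 frames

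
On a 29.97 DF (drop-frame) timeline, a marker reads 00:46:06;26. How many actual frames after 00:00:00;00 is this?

As if non-drop at 30 labels/s: (0 × 3600 + 46 × 60 + 6) × 30 + 26 = 83006.
Minute boundaries passed: 46; those not divisible by 10: 46 − 4 = 42; dropped labels = 2 × 42 = 84.
Actual frame index = 83006 − 84 = 82922.

82922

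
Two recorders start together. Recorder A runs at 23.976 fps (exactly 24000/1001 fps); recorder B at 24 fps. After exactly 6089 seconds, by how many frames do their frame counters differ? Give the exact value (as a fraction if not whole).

146136/1001 frames

A emits 24000/1001 × 6089 = 146136000/1001 frames; B emits 24 × 6089 = 146136.
Difference = 146136/1001 frames (≈ 145.9900); B is ahead of A.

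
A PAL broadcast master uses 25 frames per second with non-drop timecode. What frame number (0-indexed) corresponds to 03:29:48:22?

frame 314722

Total seconds to the label: (3 × 3600 + 29 × 60 + 48) = 12588.
Frame index = 12588 × 25 + 22 = 314722.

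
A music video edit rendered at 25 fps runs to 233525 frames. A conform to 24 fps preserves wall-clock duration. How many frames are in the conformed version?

Target frames = source frames × (target rate / source rate) = 233525 × (24)/(25) = 233525 × 24/25 = 224184.

224184 frames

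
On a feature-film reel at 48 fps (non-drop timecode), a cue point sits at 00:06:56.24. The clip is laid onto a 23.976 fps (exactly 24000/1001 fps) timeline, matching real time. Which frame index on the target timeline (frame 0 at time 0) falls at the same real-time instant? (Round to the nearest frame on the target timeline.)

frame 9986

Source frame index: (0×3600 + 6×60 + 56) × 48 + 24 = 19992.
Real time: 19992 / (48) = 833/2 s.
Target frame: (833/2) × (24000/1001) = 1428000/143 ≈ 9986.014 → 9986.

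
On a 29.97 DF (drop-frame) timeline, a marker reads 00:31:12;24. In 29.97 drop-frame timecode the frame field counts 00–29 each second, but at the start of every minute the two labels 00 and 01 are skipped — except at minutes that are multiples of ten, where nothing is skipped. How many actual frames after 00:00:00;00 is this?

Complete 10-minute blocks: 3, each 17982 frames → 53946.
Remaining 1 whole minute in the current block: 1800 + 0 × 1798 = 1800 frames.
Within the current minute: 12 × 30 + 24 − 2 = 382 (labels ;00/;01 skipped at this minute). Total = 53946 + 1800 + 382 = 56128.

56128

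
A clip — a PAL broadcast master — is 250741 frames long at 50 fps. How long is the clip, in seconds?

5014.82 seconds

Running time = 250741 / (50) = 5014.82 s.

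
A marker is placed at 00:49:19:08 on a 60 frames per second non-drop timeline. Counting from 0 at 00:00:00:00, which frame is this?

frame 177548

Total seconds to the label: (0 × 3600 + 49 × 60 + 19) = 2959.
Frame index = 2959 × 60 + 8 = 177548.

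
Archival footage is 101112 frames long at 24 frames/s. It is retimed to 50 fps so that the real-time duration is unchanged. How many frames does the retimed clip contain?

Target frames = source frames × (target rate / source rate) = 101112 × (50)/(24) = 101112 × 25/12 = 210650.

210650 frames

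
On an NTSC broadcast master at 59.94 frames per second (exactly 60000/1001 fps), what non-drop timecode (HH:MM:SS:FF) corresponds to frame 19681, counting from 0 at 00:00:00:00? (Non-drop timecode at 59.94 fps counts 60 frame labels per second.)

19681 ÷ 60 = 328 full seconds, remainder 1 frame.
328 s = 0 h 5 min 28 s.
Timecode: 00:05:28:01.

00:05:28:01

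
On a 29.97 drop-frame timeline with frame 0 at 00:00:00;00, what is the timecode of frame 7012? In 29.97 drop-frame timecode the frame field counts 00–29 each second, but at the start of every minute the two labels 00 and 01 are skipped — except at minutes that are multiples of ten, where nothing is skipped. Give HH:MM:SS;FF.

Each 10-minute DF block holds 10 × 60 × 30 − 9 × 2 = 17982 frames. 7012 ÷ 17982 → 0 full blocks, remainder 7012.
Within the partial block the first minute is 1800 frames and each further minute 1798, so 3 further minute boundaries passed. Total skipped labels = 18 × 0 + 2 × 3 = 6.
Non-drop label index = 7012 + 6 = 7018; at 30 labels/s that is 00:03:53:28, i.e. DF 00:03:53;28.

00:03:53;28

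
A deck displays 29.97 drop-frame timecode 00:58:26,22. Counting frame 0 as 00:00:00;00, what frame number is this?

As if non-drop at 30 labels/s: (0 × 3600 + 58 × 60 + 26) × 30 + 22 = 105202.
Minute boundaries passed: 58; those not divisible by 10: 58 − 5 = 53; dropped labels = 2 × 53 = 106.
Actual frame index = 105202 − 106 = 105096.

105096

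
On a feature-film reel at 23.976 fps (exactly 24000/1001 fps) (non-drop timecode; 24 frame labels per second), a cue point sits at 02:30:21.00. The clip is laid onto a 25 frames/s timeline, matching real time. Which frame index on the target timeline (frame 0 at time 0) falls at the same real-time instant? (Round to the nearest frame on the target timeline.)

frame 225751

Source frame index: (2×3600 + 30×60 + 21) × 24 + 0 = 216504.
Real time: 216504 / (24000/1001) = 9030021/1000 s.
Target frame: (9030021/1000) × (25) = 9030021/40 ≈ 225750.525 → 225751.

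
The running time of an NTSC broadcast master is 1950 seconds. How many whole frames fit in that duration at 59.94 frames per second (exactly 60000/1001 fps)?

Frames = 1950 × 60000/1001 = 9000000/77 ≈ 116883.1169.
Complete frames: 116883.

116883 frames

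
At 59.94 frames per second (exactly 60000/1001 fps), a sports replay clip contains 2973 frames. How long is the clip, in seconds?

49.59955 seconds

Running time = 2973 / (60000/1001) = 49.59955 s.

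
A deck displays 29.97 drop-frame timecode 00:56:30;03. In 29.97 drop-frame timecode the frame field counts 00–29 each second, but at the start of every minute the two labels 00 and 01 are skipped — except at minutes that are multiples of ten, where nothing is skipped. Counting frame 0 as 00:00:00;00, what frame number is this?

Complete 10-minute blocks: 5, each 17982 frames → 89910.
Remaining 6 whole minutes in the current block: 1800 + 5 × 1798 = 10790 frames.
Within the current minute: 30 × 30 + 3 − 2 = 901 (labels ;00/;01 skipped at this minute). Total = 89910 + 10790 + 901 = 101601.

101601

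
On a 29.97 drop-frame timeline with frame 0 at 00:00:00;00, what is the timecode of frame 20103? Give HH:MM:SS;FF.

00:11:10;23

Ten DF minutes hold 17982 frames, so frame 20103 lies in block 1 (frames 17982–35963) with 2121 frames into that block.
The block's first minute is 1800 frames and the rest 1798 each; 2121 frames reaches minute 1, so 1 × 18 + 1 × 2 = 20 labels have been skipped so far.
Adding those back, label number 20103 + 20 = 20123 at 30 labels/s is 670 s + 23 f = 0 h 11 min 10 s frame 23, i.e. 00:11:10;23.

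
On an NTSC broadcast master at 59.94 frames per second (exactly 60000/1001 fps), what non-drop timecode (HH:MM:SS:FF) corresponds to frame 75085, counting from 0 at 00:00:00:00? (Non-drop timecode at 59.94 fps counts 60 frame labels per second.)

75085 ÷ 60 = 1251 full seconds, remainder 25 frames.
1251 s = 0 h 20 min 51 s.
Timecode: 00:20:51:25.

00:20:51:25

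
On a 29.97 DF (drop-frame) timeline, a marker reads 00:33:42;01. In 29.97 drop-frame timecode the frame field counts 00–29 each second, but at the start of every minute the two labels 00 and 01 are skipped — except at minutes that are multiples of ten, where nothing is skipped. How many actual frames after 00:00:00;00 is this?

60601

Complete 10-minute blocks: 3, each 17982 frames → 53946.
Remaining 3 whole minutes in the current block: 1800 + 2 × 1798 = 5396 frames.
Within the current minute: 42 × 30 + 1 − 2 = 1259 (labels ;00/;01 skipped at this minute). Total = 53946 + 5396 + 1259 = 60601.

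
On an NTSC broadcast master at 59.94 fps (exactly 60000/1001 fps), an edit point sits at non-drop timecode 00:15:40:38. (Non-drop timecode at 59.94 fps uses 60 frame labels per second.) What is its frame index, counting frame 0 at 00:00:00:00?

Total seconds to the label: (0 × 3600 + 15 × 60 + 40) = 940.
Frame index = 940 × 60 + 38 = 56438.

frame 56438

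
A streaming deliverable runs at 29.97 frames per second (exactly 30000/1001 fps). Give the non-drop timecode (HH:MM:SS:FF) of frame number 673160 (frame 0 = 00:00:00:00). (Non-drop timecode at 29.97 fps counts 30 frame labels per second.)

06:13:58:20

673160 ÷ 30 = 22438 full seconds, remainder 20 frames.
22438 s = 6 h 13 min 58 s.
Timecode: 06:13:58:20.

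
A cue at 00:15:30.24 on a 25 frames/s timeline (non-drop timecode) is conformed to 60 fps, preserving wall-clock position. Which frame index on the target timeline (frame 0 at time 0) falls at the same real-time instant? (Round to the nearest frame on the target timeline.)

frame 55858

Source frame index: (0×3600 + 15×60 + 30) × 25 + 24 = 23274.
Real time: 23274 / (25) = 23274/25 s.
Target frame: (23274/25) × (60) = 279288/5 ≈ 55857.600 → 55858.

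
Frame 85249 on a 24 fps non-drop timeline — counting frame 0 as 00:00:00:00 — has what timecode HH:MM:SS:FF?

00:59:12:01

85249 ÷ 24 = 3552 full seconds, remainder 1 frame.
3552 s = 0 h 59 min 12 s.
Timecode: 00:59:12:01.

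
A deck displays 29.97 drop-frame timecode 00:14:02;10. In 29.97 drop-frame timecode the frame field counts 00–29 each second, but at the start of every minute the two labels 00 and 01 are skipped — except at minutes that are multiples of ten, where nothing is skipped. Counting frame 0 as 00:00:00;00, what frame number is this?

25244

As if non-drop at 30 labels/s: (0 × 3600 + 14 × 60 + 2) × 30 + 10 = 25270.
Minute boundaries passed: 14; those not divisible by 10: 14 − 1 = 13; dropped labels = 2 × 13 = 26.
Actual frame index = 25270 − 26 = 25244.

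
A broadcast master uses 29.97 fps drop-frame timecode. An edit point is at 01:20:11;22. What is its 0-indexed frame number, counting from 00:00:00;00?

144208

Complete 10-minute blocks: 8, each 17982 frames → 143856.
Remaining 0 whole minutes in the current block: 0 frames.
Within the current minute: 11 × 30 + 22 = 352. Total = 143856 + 0 + 352 = 144208.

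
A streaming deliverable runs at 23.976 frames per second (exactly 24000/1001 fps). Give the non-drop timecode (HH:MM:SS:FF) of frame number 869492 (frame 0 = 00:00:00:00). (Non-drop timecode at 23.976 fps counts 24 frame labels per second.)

869492 ÷ 24 = 36228 full seconds, remainder 20 frames.
36228 s = 10 h 3 min 48 s.
Timecode: 10:03:48:20.

10:03:48:20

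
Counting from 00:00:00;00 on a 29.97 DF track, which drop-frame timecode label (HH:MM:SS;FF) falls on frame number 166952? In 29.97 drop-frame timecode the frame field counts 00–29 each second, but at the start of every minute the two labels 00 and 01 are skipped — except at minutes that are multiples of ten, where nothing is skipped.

01:32:50;18

Each 10-minute DF block holds 10 × 60 × 30 − 9 × 2 = 17982 frames. 166952 ÷ 17982 → 9 full blocks, remainder 5114.
Within the partial block the first minute is 1800 frames and each further minute 1798, so 2 further minute boundaries passed. Total skipped labels = 18 × 9 + 2 × 2 = 166.
Non-drop label index = 166952 + 166 = 167118; at 30 labels/s that is 01:32:50:18, i.e. DF 01:32:50;18.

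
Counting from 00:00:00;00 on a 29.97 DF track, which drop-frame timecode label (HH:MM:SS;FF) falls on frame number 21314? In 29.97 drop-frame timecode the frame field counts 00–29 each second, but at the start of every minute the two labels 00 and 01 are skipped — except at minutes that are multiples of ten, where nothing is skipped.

Each 10-minute DF block holds 10 × 60 × 30 − 9 × 2 = 17982 frames. 21314 ÷ 17982 → 1 full block, remainder 3332.
Within the partial block the first minute is 1800 frames and each further minute 1798, so 1 further minute boundary passed. Total skipped labels = 18 × 1 + 2 × 1 = 20.
Non-drop label index = 21314 + 20 = 21334; at 30 labels/s that is 00:11:51:04, i.e. DF 00:11:51;04.

00:11:51;04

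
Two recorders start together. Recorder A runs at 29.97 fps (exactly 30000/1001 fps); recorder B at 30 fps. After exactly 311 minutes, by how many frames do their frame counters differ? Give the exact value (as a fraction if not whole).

311 min = 18660 s.
A emits 30000/1001 × 18660 = 559800000/1001 frames; B emits 30 × 18660 = 559800.
Difference = 559800/1001 frames (≈ 559.2408); B is ahead of A.

559800/1001 frames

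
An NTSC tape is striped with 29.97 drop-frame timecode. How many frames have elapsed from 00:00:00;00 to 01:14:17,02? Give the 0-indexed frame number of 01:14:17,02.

133578

Complete 10-minute blocks: 7, each 17982 frames → 125874.
Remaining 4 whole minutes in the current block: 1800 + 3 × 1798 = 7194 frames.
Within the current minute: 17 × 30 + 2 − 2 = 510 (labels ;00/;01 skipped at this minute). Total = 125874 + 7194 + 510 = 133578.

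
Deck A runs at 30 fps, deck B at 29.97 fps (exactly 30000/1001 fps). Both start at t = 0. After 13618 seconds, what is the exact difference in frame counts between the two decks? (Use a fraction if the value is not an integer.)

A emits 30 × 13618 = 408540 frames; B emits 30000/1001 × 13618 = 37140000/91.
Difference = 37140/91 frames (≈ 408.1319); B is behind A.

37140/91 frames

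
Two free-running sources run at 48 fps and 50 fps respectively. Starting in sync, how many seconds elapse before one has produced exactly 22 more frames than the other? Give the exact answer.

11 seconds

The gap grows by |50 − 48| = 2 frames per second.
Time for a 22-frame gap: 22 ÷ (2) = 11 s.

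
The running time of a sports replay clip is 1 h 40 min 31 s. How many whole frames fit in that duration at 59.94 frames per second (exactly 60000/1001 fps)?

1 h 40 min 31 s = 6031 s.
Frames = 6031 × 60000/1001 = 361860000/1001 ≈ 361498.5015.
Complete frames: 361498.

361498 frames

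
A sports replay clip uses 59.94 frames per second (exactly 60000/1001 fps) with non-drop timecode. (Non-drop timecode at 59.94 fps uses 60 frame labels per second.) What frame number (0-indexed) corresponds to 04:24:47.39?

Total seconds to the label: (4 × 3600 + 24 × 60 + 47) = 15887.
Frame index = 15887 × 60 + 39 = 953259.

953259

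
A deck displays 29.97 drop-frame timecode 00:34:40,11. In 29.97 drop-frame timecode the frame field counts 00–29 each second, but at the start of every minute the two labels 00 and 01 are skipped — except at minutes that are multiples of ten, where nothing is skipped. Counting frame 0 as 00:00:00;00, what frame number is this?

62349

As if non-drop at 30 labels/s: (0 × 3600 + 34 × 60 + 40) × 30 + 11 = 62411.
Minute boundaries passed: 34; those not divisible by 10: 34 − 3 = 31; dropped labels = 2 × 31 = 62.
Actual frame index = 62411 − 62 = 62349.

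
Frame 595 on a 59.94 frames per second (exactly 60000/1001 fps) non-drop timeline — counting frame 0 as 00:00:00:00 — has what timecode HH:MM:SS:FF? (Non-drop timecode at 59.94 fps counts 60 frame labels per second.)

595 ÷ 60 = 9 full seconds, remainder 55 frames.
9 s = 0 h 0 min 9 s.
Timecode: 00:00:09:55.

00:00:09:55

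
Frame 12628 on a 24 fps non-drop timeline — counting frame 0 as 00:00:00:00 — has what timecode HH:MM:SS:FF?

00:08:46:04

12628 ÷ 24 = 526 full seconds, remainder 4 frames.
526 s = 0 h 8 min 46 s.
Timecode: 00:08:46:04.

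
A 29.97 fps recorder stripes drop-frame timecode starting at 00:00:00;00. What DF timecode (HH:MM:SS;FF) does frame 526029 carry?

Each 10-minute DF block holds 10 × 60 × 30 − 9 × 2 = 17982 frames. 526029 ÷ 17982 → 29 full blocks, remainder 4551.
Within the partial block the first minute is 1800 frames and each further minute 1798, so 2 further minute boundaries passed. Total skipped labels = 18 × 29 + 2 × 2 = 526.
Non-drop label index = 526029 + 526 = 526555; at 30 labels/s that is 04:52:31:25, i.e. DF 04:52:31;25.

04:52:31;25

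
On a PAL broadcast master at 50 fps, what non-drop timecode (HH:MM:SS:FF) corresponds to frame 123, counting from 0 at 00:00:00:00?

123 ÷ 50 = 2 full seconds, remainder 23 frames.
2 s = 0 h 0 min 2 s.
Timecode: 00:00:02:23.

00:00:02:23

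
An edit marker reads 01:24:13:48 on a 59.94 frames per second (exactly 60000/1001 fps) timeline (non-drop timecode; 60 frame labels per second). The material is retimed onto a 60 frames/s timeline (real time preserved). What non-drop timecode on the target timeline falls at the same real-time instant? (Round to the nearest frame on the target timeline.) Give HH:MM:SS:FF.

Source frame index: (1×3600 + 24×60 + 13) × 60 + 48 = 303228.
Real time: 303228 / (60000/1001) = 25294269/5000 s.
Target frame: (25294269/5000) × (60) = 75882807/250 ≈ 303531.228 → 303531.
At 60 labels/s: frame 303531 → 01:24:18:51.

01:24:18:51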